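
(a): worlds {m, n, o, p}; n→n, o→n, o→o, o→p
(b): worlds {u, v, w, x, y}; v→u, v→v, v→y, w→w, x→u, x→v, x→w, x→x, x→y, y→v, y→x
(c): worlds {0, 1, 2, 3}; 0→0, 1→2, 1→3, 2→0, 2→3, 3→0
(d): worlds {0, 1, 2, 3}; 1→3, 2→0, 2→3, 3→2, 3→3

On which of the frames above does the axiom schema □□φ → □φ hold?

(a), (b)

This is the axiom for density; its first-order frame correspondent is ∀x ∀y (Rxy → ∃z (Rxz ∧ Rzy)).
(a): condition met.
(b): condition met.
(c): fails — R12 but no z with R1z and Rz2.
(d): fails — R20 but no z with R2z and Rz0.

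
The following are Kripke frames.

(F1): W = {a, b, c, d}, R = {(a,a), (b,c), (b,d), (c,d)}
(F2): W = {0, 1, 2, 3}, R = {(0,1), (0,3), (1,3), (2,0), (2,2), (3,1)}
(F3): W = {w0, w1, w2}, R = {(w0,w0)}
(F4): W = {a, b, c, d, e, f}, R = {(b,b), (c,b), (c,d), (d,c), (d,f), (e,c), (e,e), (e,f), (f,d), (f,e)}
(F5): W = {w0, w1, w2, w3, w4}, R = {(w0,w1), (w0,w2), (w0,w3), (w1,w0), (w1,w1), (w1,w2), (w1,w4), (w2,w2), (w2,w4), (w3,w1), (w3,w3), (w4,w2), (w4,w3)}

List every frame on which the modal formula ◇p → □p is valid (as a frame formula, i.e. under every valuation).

This is the axiom for partial functionality; its first-order frame correspondent is ∀x ∀y ∀z (Rxy ∧ Rxz → y = z).
(F1): fails — b sees both c and d.
(F2): fails — 0 sees both 1 and 3.
(F3): ✓.
(F4): fails — c sees both b and d.
(F5): fails — w0 sees both w1 and w2.

(F3)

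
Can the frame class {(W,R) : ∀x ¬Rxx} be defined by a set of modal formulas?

No — not modally definable

If a class were modally definable it would be closed under surjective bounded morphisms (Goldblatt–Thomason).
The 2-cycle (worlds a,b with a→b→a) is irreflexive, and the map sending every world to a single reflexive point • is a surjective bounded morphism (forth: every edge maps to (•,•); back: every world has a successor). So any modal formula valid on the 2-cycle is also valid on the reflexive point, which is not irreflexive.
Hence irreflexivity is not modally definable.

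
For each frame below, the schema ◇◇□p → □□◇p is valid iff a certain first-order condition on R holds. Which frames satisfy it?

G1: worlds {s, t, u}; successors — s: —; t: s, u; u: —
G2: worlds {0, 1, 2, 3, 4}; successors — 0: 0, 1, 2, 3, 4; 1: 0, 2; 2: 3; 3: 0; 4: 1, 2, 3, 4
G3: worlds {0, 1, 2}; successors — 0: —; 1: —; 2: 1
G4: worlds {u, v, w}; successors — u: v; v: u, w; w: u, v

The schema corresponds to a generalized confluence (Geach) condition: ∀x ∀y ∀z ((xR²y ∧ xR²z) → ∃w (yRw ∧ zRw)).
G1: holds.
G2: fails — 0R²1, 0R²2 but no w with 1Rw and 2Rw.
G3: holds.
G4: fails — vR²u, vR²v but no t with uRt and vRt.
Valid on: G1, G3.

G1, G3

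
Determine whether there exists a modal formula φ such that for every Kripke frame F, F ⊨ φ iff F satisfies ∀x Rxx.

Definable; □q → q defines it

This is a Sahlqvist condition; the T axiom □q → q defines it.
Suppose □q→q is valid. At any x set V(q)={w : Rxw}. Then □q holds at x, so q holds at x, i.e. Rxx.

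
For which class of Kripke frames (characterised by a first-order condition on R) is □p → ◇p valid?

Seriality

Suppose □p→◇p is valid. At any x set V(p)=W. Then □p at x, so ◇p at x, so x has a successor.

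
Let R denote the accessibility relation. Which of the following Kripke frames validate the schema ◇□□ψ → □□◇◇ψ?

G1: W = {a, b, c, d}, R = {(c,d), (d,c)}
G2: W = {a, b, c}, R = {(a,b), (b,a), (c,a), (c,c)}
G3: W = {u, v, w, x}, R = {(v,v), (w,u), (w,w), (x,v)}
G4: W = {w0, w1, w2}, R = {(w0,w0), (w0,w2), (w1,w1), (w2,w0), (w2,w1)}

G4

This is the axiom for a generalized confluence (Geach) condition; its first-order frame correspondent is ∀x ∀y ∀z ((xRy ∧ xR²z) → ∃w (yR²w ∧ zR²w)).
G1: fails — cRd, cR²c but no w with dR²w and cR²w.
G2: fails — aRb, aR²a but no w with bR²w and aR²w.
G3: fails — wRu, wR²u but no t with uR²t and uR²t.
G4: ✓.
Valid on: G4.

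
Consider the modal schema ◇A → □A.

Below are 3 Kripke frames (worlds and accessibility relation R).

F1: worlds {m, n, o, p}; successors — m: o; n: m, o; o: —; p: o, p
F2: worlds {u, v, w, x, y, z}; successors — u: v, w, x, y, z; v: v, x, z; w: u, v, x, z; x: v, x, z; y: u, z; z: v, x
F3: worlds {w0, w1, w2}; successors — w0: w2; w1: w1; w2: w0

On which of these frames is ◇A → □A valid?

Frame correspondent (Sahlqvist): ∀x ∀y ∀z (Rxy ∧ Rxz → y = z) — i.e. partial functionality.
F1: fails — n sees both m and o.
F2: fails — u sees both v and w.
F3: condition met.

F3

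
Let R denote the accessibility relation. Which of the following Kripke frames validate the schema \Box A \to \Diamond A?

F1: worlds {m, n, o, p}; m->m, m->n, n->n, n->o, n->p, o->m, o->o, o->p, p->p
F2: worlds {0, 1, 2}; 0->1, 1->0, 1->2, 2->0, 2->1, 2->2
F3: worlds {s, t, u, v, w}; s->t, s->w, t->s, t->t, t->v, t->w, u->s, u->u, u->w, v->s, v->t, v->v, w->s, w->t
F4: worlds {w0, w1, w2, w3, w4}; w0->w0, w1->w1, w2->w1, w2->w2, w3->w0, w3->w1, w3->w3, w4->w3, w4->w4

This is the axiom for seriality; its first-order frame correspondent is \forall x \exists y Rxy.
F1: holds.
F2: holds.
F3: holds.
F4: holds.

F1, F2, F3, F4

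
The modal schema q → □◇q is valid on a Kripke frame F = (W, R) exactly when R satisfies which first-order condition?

symmetry: ∀x ∀y (Rxy → Ryx)

Suppose q→□◇q is valid. Take Rxy and set V(q)={x}. Then q at x, so □◇q at x, so ◇q at y, so some z with Ryz has q; z=x, i.e. Ryx.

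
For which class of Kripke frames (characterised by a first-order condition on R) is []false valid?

emptiness of R

□⊥ is valid iff no world has any successor (otherwise □⊥ fails at any world with one).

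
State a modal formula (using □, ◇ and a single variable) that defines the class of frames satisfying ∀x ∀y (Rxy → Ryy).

This is shift-reflexivity; the standard corresponding axiom is T□: □(□s → s).

□(□s → s)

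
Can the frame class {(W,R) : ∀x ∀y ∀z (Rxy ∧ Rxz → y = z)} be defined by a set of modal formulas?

Yes, by ◇r → □r

This is a Sahlqvist condition; the CD axiom ◇r → □r defines it.
Suppose ◇r→□r is valid. Take Rxy, Rxz and set V(r)={y}. Then ◇r at x, so □r at x, so r at z, i.e. z=y.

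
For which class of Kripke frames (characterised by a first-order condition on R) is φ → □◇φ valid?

symmetry

Suppose φ→□◇φ is valid. Take Rxy and set V(φ)={x}. Then φ at x, so □◇φ at x, so ◇φ at y, so some z with Ryz has φ; z=x, i.e. Ryx.
The converse is a direct semantic check.
Frame condition: ∀x ∀y (Rxy → Ryx).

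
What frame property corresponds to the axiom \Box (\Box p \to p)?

shift-reflexivity

Suppose □(□p→p) is valid. Take Rxy and set V(p)={w : Ryw}. Then at y, □p holds; since □(□p→p) at x, □p→p at y, so p at y, i.e. Ryy.
Conversely, on a frame with shift-reflexivity the schema holds at every world under every valuation.
So the correspondent is shift-reflexivity.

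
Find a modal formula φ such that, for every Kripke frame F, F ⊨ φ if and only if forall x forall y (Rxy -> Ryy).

□(□r → r)

The condition is shift-reflexivity. The T□ schema □(□r → r) defines it.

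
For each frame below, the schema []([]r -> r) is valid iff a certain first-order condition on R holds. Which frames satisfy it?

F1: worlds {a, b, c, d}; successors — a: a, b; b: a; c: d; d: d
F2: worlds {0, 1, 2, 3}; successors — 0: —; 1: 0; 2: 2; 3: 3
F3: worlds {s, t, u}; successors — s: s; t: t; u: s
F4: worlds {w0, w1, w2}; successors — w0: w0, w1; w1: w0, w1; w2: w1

The schema corresponds to shift-reflexivity: forall x forall y (Rxy -> Ryy).
F1: fails — Rab but not Rbb.
F2: fails — R10 but not R00.
F3: satisfies the condition.
F4: satisfies the condition.
Valid on: F3, F4.

F3, F4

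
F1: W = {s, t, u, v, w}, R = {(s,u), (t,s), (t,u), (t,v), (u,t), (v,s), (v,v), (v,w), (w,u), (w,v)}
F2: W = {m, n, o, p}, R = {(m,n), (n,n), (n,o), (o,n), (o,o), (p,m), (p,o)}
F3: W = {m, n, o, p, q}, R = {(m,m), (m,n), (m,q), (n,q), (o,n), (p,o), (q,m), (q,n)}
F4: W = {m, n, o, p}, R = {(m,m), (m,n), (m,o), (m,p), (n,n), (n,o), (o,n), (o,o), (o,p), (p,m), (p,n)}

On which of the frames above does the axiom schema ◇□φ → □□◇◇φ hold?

The schema corresponds to a generalized confluence (Geach) condition: ∀x ∀y ∀z ((xRy ∧ xR²z) → ∃w (yRw ∧ zR²w)).
F1: fails — tRs, tR²s but no w* with sRw* and sR²w*.
F2: holds.
F3: fails — mRn, mR²n but no w with nRw and nR²w.
F4: holds.

F2, F4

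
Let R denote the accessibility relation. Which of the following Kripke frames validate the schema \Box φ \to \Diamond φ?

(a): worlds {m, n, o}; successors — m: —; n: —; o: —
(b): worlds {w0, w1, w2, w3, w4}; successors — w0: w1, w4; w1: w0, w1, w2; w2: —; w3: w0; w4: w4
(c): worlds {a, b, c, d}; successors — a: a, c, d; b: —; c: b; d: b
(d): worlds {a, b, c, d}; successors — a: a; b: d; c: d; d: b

The schema corresponds to seriality: \forall x \exists y Rxy.
(a): fails — world m has no successor.
(b): fails — world w2 has no successor.
(c): fails — world b has no successor.
(d): satisfies the condition.

(d)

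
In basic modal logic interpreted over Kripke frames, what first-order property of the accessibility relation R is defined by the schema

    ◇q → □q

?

partial functionality: ∀x ∀y ∀z (Rxy ∧ Rxz → y = z)

Suppose ◇q→□q is valid. Take Rxy, Rxz and set V(q)={y}. Then ◇q at x, so □q at x, so q at z, i.e. z=y.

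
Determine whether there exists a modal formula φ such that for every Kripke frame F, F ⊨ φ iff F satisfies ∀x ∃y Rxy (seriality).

Yes — defined by □p → ◇p

Yes: it is seriality, defined by the D schema □p → ◇p.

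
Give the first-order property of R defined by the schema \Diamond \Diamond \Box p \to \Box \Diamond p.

\forall x \forall y \forall z ((x R^2 y \wedge xRz) \to \exists w (yRw \wedge zRw))

This is a Sahlqvist (Geach-type) schema ◇^2□^1p → □^1◇^1p.
Minimal-valuation argument: fix x; take any y with xR^2y and any z with xR^1z. Set V(p) to the set of worlds R-reachable from y in exactly 1 step. Then □^1p holds at y, so the antecedent holds at x; validity forces ◇^1p at z, giving a w with zR^1w and yR^1w.
First-order correspondent: \forall x \forall y \forall z ((x R^2 y \wedge xRz) \to \exists w (yRw \wedge zRw)).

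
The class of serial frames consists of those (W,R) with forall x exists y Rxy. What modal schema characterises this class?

This is seriality; the standard corresponding axiom is D: □p → ◇p.

□p → ◇p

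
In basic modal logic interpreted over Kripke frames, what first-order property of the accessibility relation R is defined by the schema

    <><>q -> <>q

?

This is frame-equivalent to □q → □□q (substitute ¬q for q and contrapose).
Suppose □q→□□q is valid. Take Rxy, Ryz and set V(q)={w : Rxw}. Then □q at x, so □□q at x, so □q at y, so q at z, i.e. Rxz.

Transitivity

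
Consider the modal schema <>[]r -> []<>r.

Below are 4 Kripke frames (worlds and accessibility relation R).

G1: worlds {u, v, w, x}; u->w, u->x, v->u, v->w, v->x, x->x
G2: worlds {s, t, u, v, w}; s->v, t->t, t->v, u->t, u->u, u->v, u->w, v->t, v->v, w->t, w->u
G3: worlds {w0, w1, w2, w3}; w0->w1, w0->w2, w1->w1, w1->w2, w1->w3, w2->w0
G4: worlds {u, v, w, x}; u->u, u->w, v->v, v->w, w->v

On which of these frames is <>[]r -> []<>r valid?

G2

The schema corresponds to convergence: forall x forall y forall z (Rxy & Rxz -> exists w (Ryw & Rzw)).
G1: fails — Ruw and Ruw but w and w have no common successor.
G2: satisfies the condition.
G3: fails — Rw0w1 and Rw0w2 but w1 and w2 have no common successor.
G4: fails — Ruw and Ruu but w and u have no common successor.
Valid on: G2.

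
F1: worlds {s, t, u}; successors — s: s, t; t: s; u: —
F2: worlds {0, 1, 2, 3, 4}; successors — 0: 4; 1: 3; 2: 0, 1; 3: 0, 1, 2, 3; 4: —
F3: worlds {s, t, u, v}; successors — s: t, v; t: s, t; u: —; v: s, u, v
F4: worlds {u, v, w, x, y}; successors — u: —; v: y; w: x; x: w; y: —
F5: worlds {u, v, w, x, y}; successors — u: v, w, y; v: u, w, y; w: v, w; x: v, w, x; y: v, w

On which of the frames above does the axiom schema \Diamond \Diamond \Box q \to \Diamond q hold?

Frame correspondent (Sahlqvist): \forall x \forall y (x R^2 y \to \exists w (yRw \wedge xRw)) — i.e. a generalized confluence (Geach) condition.
F1: satisfies the condition.
F2: fails — 1R²0 but no w with 0Rw and 1Rw.
F3: fails — sR²u but no w with uRw and sRw.
F4: satisfies the condition.
F5: satisfies the condition.

F1, F4, F5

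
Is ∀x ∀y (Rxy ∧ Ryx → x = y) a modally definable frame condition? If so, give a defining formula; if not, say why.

No — not modally definable

If a class were modally definable it would be closed under surjective bounded morphisms (Goldblatt–Thomason).
The 6-cycle (worlds s,t,u,v,w,x with s→t→u→v→w→x→s) is antisymmetric. Sending even-indexed worlds to a and odd-indexed worlds to b is a surjective bounded morphism onto the two-world frame with a↔b, which is not antisymmetric.
So the class is not modally definable.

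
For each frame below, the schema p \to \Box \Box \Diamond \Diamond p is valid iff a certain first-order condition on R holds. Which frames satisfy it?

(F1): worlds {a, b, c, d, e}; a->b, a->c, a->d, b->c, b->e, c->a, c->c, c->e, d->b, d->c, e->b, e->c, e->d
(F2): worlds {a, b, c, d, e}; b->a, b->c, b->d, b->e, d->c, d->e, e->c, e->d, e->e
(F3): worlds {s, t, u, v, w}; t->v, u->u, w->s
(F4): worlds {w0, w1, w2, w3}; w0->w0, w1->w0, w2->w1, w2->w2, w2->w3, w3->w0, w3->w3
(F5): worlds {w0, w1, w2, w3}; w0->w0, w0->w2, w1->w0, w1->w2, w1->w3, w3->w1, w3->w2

This is the axiom for a generalized confluence (Geach) condition; its first-order frame correspondent is \forall x \forall z (x R^2 z \to \exists w (x = w \wedge z R^2 w)).
(F1): fails — bR²d but no w with b=w and dR²w.
(F2): fails — bR²c but no w with b=w and cR²w.
(F3): condition met.
(F4): fails — w1R²w0 but no w with w1=w and w0R²w.
(F5): fails — w0R²w2 but no w with w0=w and w2R²w.

(F3)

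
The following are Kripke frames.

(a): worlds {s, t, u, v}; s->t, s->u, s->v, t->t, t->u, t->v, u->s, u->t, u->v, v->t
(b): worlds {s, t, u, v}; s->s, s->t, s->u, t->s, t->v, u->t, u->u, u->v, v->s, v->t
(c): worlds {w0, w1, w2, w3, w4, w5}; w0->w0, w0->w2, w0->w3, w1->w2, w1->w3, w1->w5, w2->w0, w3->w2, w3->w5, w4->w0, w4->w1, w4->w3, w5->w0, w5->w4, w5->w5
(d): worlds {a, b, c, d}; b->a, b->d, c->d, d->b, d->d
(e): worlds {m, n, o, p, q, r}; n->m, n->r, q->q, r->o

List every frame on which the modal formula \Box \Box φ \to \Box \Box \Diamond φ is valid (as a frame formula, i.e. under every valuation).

This is the axiom for a generalized confluence (Geach) condition; its first-order frame correspondent is \forall x \forall z (x R^2 z \to \exists w (x R^2 w \wedge zRw)).
(a): condition met.
(b): condition met.
(c): condition met.
(d): fails — dR²a but no w with dR²w and aRw.
(e): fails — nR²o but no w with nR²w and oRw.

(a), (b), (c)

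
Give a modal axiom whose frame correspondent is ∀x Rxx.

□s → s

This is reflexivity; the standard corresponding axiom is T: □s → s.
Suppose □s→s is valid. At any x set V(s)={w : Rxw}. Then □s holds at x, so s holds at x, i.e. Rxx.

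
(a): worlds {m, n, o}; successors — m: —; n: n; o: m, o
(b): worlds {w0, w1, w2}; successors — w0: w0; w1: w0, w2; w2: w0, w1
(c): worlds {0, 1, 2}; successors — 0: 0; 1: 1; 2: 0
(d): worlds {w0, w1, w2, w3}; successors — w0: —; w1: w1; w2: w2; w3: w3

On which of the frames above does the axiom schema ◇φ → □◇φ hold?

(c), (d)

Frame correspondent (Sahlqvist): ∀x ∀y ∀z (Rxy ∧ Rxz → Ryz) — i.e. the Euclidean property.
(a): fails — Rom and Rom but not Rmm.
(b): fails — Rw1w2 and Rw1w2 but not Rw2w2.
(c): satisfies the condition.
(d): satisfies the condition.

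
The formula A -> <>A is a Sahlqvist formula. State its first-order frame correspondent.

This is frame-equivalent to □A → A (substitute ¬A for A and contrapose).
Suppose □A→A is valid. At any x set V(A)={w : Rxw}. Then □A holds at x, so A holds at x, i.e. Rxx.

reflexivity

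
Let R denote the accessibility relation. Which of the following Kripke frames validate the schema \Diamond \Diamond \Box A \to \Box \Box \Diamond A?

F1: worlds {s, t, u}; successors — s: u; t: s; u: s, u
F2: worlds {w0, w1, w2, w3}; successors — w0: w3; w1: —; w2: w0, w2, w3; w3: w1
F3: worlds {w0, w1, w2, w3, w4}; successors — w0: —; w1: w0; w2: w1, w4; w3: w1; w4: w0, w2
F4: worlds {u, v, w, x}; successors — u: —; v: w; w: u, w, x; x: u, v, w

F1

This is the axiom for a generalized confluence (Geach) condition; its first-order frame correspondent is \forall x \forall y \forall z ((x R^2 y \wedge x R^2 z) \to \exists w (yRw \wedge zRw)).
F1: satisfies the condition.
F2: fails — w0R²w1, w0R²w1 but no w with w1Rw and w1Rw.
F3: fails — w2R²w0, w2R²w0 but no w with w0Rw and w0Rw.
F4: fails — vR²u, vR²u but no t with uRt and uRt.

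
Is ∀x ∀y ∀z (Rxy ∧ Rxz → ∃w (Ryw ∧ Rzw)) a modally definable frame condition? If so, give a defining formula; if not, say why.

Yes, by ◇□r → □◇r

Yes: it is convergence, defined by the .2 schema ◇□r → □◇r.
Suppose ◇□r→□◇r is valid. Take Rxy, Rxz and set V(r)={w : Ryw}. Then □r at y so ◇□r at x, so □◇r at x, so ◇r at z, giving w with Rzw and Ryw.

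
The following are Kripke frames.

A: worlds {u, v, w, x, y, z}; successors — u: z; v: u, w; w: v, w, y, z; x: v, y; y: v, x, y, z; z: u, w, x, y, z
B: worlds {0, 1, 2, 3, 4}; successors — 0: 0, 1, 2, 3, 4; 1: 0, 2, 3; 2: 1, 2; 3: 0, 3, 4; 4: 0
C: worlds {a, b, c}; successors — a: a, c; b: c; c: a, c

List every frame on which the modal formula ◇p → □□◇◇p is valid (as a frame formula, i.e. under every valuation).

C

This is the axiom for a generalized confluence (Geach) condition; its first-order frame correspondent is ∀x ∀y ∀z ((xRy ∧ xR²z) → ∃w (y = w ∧ zR²w)).
A: fails — vRu, vR²v but no t with u=t and vR²t.
B: fails — 0R4, 0R²2 but no w with 4=w and 2R²w.
C: ✓.
Valid on: C.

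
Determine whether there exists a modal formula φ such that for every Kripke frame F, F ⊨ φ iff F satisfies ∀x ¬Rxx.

Not definable by any modal formula

Any modally definable frame class is closed under surjective bounded morphisms.
The 5-cycle (worlds a,b,c,d,e with a→b→c→d→e→a) is irreflexive, and the map sending every world to a single reflexive point • is a surjective bounded morphism (forth: every edge maps to (•,•); back: every world has a successor). So any modal formula valid on the 5-cycle is also valid on the reflexive point, which is not irreflexive.
Hence irreflexivity is not modally definable.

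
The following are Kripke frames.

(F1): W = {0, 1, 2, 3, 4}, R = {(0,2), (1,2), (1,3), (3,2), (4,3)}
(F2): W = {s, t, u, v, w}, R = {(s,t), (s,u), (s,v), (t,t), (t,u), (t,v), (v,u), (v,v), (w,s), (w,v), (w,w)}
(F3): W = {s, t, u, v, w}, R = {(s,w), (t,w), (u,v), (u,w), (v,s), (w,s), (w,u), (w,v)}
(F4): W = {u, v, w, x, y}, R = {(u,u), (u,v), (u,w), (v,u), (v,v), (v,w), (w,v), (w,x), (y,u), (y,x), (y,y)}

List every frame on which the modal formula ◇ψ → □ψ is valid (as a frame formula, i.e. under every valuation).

none

This is the axiom for partial functionality; its first-order frame correspondent is ∀x ∀y ∀z (Rxy ∧ Rxz → y = z).
(F1): fails — 1 sees both 2 and 3.
(F2): fails — s sees both t and u.
(F3): fails — u sees both v and w.
(F4): fails — u sees both u and v.
Valid on no frame.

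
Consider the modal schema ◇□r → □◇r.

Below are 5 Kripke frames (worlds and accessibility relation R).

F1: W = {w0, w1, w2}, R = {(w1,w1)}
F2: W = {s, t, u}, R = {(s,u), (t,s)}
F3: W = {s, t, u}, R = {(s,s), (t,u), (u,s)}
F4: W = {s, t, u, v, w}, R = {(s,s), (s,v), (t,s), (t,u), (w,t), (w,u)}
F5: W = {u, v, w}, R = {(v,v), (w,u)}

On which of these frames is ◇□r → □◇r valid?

F1, F3

Frame correspondent (Sahlqvist): ∀x ∀y ∀z (Rxy ∧ Rxz → ∃w (Ryw ∧ Rzw)) — i.e. convergence.
F1: holds.
F2: fails — Rsu and Rsu but u and u have no common successor.
F3: holds.
F4: fails — Rsv and Rsv but v and v have no common successor.
F5: fails — Rwu and Rwu but u and u have no common successor.
Valid on: F1, F3.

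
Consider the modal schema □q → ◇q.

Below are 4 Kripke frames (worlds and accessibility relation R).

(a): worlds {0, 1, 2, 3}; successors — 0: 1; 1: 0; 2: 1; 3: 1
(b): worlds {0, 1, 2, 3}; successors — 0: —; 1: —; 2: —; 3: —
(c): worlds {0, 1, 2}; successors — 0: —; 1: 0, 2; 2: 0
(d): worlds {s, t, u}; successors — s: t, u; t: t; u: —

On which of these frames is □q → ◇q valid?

(a)

The schema corresponds to seriality: ∀x ∃y Rxy.
(a): condition met.
(b): fails — world 0 has no successor.
(c): fails — world 0 has no successor.
(d): fails — world u has no successor.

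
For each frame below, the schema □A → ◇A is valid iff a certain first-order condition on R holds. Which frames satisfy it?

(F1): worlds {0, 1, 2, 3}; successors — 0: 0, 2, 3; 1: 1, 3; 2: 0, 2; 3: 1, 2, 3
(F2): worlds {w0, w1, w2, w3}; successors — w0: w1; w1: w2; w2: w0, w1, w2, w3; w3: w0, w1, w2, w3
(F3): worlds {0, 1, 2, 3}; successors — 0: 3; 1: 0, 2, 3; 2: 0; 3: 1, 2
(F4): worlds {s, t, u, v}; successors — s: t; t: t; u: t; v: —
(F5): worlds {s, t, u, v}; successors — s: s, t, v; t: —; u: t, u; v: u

(F1), (F2), (F3)

The schema corresponds to seriality: ∀x ∃y Rxy.
(F1): ✓.
(F2): ✓.
(F3): ✓.
(F4): fails — world v has no successor.
(F5): fails — world t has no successor.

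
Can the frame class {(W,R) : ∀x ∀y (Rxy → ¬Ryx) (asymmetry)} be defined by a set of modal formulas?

No — not modally definable

Modal frame validity is preserved under surjective bounded morphisms.
The 3-cycle (worlds s,t,u with s→t→u→s) is asymmetric. Mapping every world to a single reflexive point • is a surjective bounded morphism, and the reflexive point is not asymmetric (R•• but asymmetry requires ¬R••).
Hence asymmetry is not modally definable.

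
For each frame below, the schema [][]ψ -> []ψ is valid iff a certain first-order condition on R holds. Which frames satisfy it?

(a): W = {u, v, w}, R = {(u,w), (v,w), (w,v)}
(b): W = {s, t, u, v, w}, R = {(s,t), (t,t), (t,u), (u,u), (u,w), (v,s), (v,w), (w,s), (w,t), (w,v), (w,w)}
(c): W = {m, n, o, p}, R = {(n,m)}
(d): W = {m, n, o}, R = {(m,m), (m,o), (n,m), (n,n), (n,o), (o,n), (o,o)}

The schema corresponds to density: forall x forall y (Rxy -> exists z (Rxz & Rzy)).
(a): fails — Ruw but no z with Ruz and Rzw.
(b): condition met.
(c): fails — Rnm but no z with Rnz and Rzm.
(d): condition met.
Valid on: (b), (d).

(b), (d)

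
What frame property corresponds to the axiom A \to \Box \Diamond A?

Symmetry

Suppose A→□◇A is valid. Take Rxy and set V(A)={x}. Then A at x, so □◇A at x, so ◇A at y, so some z with Ryz has A; z=x, i.e. Ryx.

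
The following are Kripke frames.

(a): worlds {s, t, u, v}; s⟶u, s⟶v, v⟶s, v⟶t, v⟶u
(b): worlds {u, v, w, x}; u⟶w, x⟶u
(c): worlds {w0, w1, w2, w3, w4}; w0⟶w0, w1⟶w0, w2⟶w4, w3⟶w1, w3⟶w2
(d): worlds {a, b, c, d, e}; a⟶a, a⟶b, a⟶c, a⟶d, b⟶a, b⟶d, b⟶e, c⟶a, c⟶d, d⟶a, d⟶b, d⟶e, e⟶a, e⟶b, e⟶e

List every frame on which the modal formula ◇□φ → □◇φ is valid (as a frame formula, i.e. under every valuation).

(d)

Frame correspondent (Sahlqvist): ∀x ∀y ∀z (Rxy ∧ Rxz → ∃w (Ryw ∧ Rzw)) — i.e. convergence.
(a): fails — Rsv and Rsu but v and u have no common successor.
(b): fails — Ruw and Ruw but w and w have no common successor.
(c): fails — Rw2w4 and Rw2w4 but w4 and w4 have no common successor.
(d): condition met.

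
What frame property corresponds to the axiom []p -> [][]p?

This schema is the 4 axiom.
It corresponds to transitivity: forall x forall y forall z (Rxy & Ryz -> Rxz).

Transitivity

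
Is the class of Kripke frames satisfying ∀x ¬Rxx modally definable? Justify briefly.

Modal frame validity is preserved under surjective bounded morphisms.
The 5-cycle (worlds s,t,u,v,w with s→t→u→v→w→s) is irreflexive, and the map sending every world to a single reflexive point • is a surjective bounded morphism (forth: every edge maps to (•,•); back: every world has a successor). So any modal formula valid on the 5-cycle is also valid on the reflexive point, which is not irreflexive.
So the class is not modally definable.

Not definable by any modal formula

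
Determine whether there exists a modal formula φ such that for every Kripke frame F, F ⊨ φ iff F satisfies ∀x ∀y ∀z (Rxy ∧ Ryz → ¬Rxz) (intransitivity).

Not modally definable

Modal frame validity is preserved under surjective bounded morphisms.
The 5-cycle (worlds 0,1,2,3,4 with 0→1→2→3→4→0) is intransitive. Mapping every world to a single reflexive point • is a surjective bounded morphism; the reflexive point is not intransitive (R••∧R•• but R••).
So the class is not modally definable.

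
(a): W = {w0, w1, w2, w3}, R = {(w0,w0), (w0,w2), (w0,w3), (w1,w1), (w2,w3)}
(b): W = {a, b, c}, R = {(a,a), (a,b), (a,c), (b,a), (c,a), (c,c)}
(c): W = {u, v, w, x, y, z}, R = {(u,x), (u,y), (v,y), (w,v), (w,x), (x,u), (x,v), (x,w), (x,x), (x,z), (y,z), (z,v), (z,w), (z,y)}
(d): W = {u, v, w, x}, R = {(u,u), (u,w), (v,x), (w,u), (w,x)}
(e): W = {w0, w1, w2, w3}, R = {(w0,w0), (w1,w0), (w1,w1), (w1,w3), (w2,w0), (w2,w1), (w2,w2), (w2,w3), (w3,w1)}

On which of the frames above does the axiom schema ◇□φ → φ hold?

The schema corresponds to symmetry: ∀x ∀y (Rxy → Ryx).
(a): fails — Rw0w2 but not Rw2w0.
(b): ✓.
(c): fails — Rvy but not Ryv.
(d): fails — Rwx but not Rxw.
(e): fails — Rw1w0 but not Rw0w1.

(b)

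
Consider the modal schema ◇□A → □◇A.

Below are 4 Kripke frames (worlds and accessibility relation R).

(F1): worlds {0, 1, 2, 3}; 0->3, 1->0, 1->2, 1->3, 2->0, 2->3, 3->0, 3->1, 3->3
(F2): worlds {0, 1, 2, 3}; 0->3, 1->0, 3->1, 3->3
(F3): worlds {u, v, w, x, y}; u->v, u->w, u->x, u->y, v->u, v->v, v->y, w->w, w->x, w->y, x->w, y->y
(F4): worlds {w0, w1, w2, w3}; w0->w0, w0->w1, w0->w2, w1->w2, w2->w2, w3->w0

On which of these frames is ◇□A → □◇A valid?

(F1), (F4)

The schema corresponds to convergence: ∀x ∀y ∀z (Rxy ∧ Rxz → ∃w (Ryw ∧ Rzw)).
(F1): ✓.
(F2): fails — R33 and R31 but 3 and 1 have no common successor.
(F3): fails — Ruv and Rux but v and x have no common successor.
(F4): ✓.
Valid on: (F1), (F4).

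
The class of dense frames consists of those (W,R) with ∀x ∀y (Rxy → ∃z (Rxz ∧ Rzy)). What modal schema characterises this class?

□□q → □q

A defining formula is □□q → □q (the C4 axiom).
Suppose □□q→□q is valid. Take Rxy and set V(q)={w : xR²w}. Then □□q at x, so □q at x, so q at y, i.e. ∃z(Rxz∧Rzy).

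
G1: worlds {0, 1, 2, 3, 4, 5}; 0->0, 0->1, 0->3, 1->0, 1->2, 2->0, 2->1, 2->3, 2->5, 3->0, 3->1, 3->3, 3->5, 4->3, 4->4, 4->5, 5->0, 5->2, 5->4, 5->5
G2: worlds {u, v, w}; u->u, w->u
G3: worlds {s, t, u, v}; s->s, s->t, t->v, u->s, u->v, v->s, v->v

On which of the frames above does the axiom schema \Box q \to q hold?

none

Frame correspondent (Sahlqvist): \forall x Rxx — i.e. reflexivity.
G1: fails — world 1 does not see itself.
G2: fails — world v does not see itself.
G3: fails — world t does not see itself.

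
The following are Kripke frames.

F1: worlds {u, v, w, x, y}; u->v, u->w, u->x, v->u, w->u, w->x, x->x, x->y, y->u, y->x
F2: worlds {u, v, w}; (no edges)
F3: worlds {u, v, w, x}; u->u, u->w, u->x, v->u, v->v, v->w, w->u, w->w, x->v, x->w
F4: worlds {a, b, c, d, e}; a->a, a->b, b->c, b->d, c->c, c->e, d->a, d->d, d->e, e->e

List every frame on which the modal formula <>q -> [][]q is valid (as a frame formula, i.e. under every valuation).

Frame correspondent (Sahlqvist): forall x forall y forall z ((xRy & x R^2 z) -> exists w (y = w & z = w)) — i.e. a generalized confluence (Geach) condition.
F1: fails — uRv, uR²u but v ≠ u.
F2: satisfies the condition.
F3: fails — uRu, uR²v but u ≠ v.
F4: fails — aRa, aR²b but a ≠ b.
Valid on: F2.

F2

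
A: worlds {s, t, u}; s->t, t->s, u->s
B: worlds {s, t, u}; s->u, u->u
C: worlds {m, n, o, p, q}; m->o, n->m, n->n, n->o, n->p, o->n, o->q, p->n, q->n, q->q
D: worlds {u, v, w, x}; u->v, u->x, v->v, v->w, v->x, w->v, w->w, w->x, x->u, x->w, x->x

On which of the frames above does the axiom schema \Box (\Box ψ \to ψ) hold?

Frame correspondent (Sahlqvist): \forall x \forall y (Rxy \to Ryy) — i.e. shift-reflexivity.
A: fails — Rus but not Rss.
B: holds.
C: fails — Rno but not Roo.
D: fails — Rxu but not Ruu.

B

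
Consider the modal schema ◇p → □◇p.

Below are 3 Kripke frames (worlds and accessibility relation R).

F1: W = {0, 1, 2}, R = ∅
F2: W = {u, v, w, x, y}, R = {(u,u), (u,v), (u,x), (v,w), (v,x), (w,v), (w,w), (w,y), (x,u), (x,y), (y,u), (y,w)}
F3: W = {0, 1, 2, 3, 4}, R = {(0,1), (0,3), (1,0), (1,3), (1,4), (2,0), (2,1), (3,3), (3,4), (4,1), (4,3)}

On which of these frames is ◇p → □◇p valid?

F1

This is the axiom for the Euclidean property; its first-order frame correspondent is ∀x ∀y ∀z (Rxy ∧ Rxz → Ryz).
F1: holds.
F2: fails — Ruv and Ruv but not Rvv.
F3: fails — R01 and R01 but not R11.
Valid on: F1.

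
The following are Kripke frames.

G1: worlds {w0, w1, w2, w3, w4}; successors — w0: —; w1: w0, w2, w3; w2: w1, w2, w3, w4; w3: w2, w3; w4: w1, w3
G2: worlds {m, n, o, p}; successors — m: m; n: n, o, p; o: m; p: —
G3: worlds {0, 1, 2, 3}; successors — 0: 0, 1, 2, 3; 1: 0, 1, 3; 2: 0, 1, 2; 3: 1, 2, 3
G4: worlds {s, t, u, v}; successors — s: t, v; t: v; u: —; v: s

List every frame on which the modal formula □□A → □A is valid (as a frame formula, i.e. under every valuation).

This is the axiom for density; its first-order frame correspondent is ∀x ∀y (Rxy → ∃z (Rxz ∧ Rzy)).
G1: fails — Rw1w0 but no z with Rw1z and Rzw0.
G2: holds.
G3: holds.
G4: fails — Rvs but no z with Rvz and Rzs.
Valid on: G2, G3.

G2, G3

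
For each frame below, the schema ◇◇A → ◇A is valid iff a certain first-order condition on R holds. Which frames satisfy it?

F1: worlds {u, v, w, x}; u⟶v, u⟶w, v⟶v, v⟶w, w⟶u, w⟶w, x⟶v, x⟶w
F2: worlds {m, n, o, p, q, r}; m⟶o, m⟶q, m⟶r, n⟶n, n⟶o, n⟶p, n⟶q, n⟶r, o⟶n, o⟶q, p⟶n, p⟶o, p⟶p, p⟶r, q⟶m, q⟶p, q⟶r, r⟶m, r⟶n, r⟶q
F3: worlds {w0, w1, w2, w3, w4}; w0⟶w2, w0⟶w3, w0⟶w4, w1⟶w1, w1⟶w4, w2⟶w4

F3

The schema corresponds to transitivity: ∀x ∀y ∀z (Rxy ∧ Ryz → Rxz).
F1: fails — Rxw and Rwu but not Rxu.
F2: fails — Ron and Rnp but not Rop.
F3: ✓.
Valid on: F3.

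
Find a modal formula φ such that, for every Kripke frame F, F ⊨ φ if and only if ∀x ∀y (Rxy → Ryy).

□(□q → q)

The condition is shift-reflexivity. The T□ schema □(□q → q) defines it.
Suppose □(□q→q) is valid. Take Rxy and set V(q)={w : Ryw}. Then at y, □q holds; since □(□q→q) at x, □q→q at y, so q at y, i.e. Ryy.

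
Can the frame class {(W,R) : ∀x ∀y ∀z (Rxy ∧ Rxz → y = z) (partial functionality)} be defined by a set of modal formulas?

The condition is partial functionality. A defining modal formula is ◇q → □q.

Yes — defined by ◇q → □q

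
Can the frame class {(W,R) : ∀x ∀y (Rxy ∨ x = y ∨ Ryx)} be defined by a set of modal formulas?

Modal frame validity is preserved under disjoint unions.
Take 3 disjoint single-world reflexive frames: each is trivially connected, but their disjoint union has 3 worlds with no edge between distinct components, so it is not connected.
Hence connectedness of R is not modally definable.

No — not modally definable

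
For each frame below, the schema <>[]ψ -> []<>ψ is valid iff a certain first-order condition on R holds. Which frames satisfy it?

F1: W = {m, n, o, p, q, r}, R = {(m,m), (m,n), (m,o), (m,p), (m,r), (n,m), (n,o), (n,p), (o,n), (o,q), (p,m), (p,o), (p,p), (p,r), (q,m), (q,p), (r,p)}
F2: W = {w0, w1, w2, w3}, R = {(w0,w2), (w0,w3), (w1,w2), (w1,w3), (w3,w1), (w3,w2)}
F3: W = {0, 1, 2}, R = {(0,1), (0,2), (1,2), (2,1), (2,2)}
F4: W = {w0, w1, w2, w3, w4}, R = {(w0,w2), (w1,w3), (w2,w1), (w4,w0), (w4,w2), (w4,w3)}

Frame correspondent (Sahlqvist): forall x forall y forall z (Rxy & Rxz -> exists w (Ryw & Rzw)) — i.e. convergence.
F1: fails — Rmr and Rmo but r and o have no common successor.
F2: fails — Rw0w2 and Rw0w2 but w2 and w2 have no common successor.
F3: condition met.
F4: fails — Rw1w3 and Rw1w3 but w3 and w3 have no common successor.

F3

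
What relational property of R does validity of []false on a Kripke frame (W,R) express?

□⊥ is valid iff no world has any successor (otherwise □⊥ fails at any world with one).

emptiness of R: forall x forall y ~Rxy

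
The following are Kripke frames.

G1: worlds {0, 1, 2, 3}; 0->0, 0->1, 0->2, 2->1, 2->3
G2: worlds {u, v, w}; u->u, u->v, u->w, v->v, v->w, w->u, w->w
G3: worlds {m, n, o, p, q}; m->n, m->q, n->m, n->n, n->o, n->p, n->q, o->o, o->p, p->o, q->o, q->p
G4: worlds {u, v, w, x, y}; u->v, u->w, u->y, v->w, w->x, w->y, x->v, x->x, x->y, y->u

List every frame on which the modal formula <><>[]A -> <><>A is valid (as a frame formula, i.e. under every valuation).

G2, G3

This is the axiom for a generalized confluence (Geach) condition; its first-order frame correspondent is forall x forall y (x R^2 y -> exists w (yRw & x R^2 w)).
G1: fails — 0R²1 but no w with 1Rw and 0R²w.
G2: ✓.
G3: ✓.
G4: fails — vR²y but no t with yRt and vR²t.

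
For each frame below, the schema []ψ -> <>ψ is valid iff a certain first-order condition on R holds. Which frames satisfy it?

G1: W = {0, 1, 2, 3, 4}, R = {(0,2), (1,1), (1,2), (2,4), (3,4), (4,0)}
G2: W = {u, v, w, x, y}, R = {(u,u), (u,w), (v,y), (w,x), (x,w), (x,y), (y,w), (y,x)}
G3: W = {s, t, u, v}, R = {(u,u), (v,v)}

This is the axiom for seriality; its first-order frame correspondent is forall x exists y Rxy.
G1: condition met.
G2: condition met.
G3: fails — world s has no successor.
Valid on: G1, G2.

G1, G2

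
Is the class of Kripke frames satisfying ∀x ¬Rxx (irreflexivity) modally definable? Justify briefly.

No

Modal frame validity is preserved under surjective bounded morphisms.
The 4-cycle (worlds 0,1,2,3 with 0→1→2→3→0) is irreflexive, and the map sending every world to a single reflexive point • is a surjective bounded morphism (forth: every edge maps to (•,•); back: every world has a successor). So any modal formula valid on the 4-cycle is also valid on the reflexive point, which is not irreflexive.
Hence irreflexivity is not modally definable.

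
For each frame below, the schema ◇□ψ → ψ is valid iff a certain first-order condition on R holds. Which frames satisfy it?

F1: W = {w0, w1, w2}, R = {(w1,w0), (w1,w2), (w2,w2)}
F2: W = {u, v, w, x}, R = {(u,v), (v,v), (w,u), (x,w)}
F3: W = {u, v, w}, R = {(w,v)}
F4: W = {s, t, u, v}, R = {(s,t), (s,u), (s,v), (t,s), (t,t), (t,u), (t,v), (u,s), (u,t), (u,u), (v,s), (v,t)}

F4

This is the axiom for symmetry; its first-order frame correspondent is ∀x ∀y (Rxy → Ryx).
F1: fails — Rw1w2 but not Rw2w1.
F2: fails — Ruv but not Rvu.
F3: fails — Rwv but not Rvw.
F4: ✓.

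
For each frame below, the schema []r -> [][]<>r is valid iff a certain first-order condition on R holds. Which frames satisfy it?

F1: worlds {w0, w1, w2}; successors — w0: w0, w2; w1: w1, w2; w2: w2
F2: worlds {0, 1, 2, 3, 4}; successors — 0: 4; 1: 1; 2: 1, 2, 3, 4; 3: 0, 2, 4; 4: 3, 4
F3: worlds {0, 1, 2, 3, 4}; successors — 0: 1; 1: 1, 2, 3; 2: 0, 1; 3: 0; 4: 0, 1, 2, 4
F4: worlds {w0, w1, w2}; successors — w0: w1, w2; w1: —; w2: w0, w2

F1

Frame correspondent (Sahlqvist): forall x forall z (x R^2 z -> exists w (xRw & zRw)) — i.e. a generalized confluence (Geach) condition.
F1: satisfies the condition.
F2: fails — 3R²1 but no w with 3Rw and 1Rw.
F3: fails — 0R²3 but no w with 0Rw and 3Rw.
F4: fails — w2R²w1 but no w with w2Rw and w1Rw.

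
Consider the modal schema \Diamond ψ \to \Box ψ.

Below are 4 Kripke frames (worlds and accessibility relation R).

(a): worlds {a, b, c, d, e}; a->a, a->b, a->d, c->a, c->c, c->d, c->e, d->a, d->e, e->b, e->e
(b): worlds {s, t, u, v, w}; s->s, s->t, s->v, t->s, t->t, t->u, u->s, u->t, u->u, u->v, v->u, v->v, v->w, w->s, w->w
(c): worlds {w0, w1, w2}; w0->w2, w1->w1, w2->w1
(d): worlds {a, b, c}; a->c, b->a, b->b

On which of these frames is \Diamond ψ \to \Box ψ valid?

(c)

Frame correspondent (Sahlqvist): \forall x \forall y \forall z (Rxy \wedge Rxz \to y = z) — i.e. partial functionality.
(a): fails — a sees both a and b.
(b): fails — s sees both s and t.
(c): condition met.
(d): fails — b sees both a and b.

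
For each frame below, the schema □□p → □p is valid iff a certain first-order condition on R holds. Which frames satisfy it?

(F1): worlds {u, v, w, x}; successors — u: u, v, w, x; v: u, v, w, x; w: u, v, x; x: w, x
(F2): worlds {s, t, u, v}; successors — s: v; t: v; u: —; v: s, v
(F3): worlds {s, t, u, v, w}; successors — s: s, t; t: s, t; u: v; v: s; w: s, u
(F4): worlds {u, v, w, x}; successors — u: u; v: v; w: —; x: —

(F1), (F2), (F4)

Frame correspondent (Sahlqvist): ∀x ∀y (Rxy → ∃z (Rxz ∧ Rzy)) — i.e. density.
(F1): holds.
(F2): holds.
(F3): fails — Ruv but no z with Ruz and Rzv.
(F4): holds.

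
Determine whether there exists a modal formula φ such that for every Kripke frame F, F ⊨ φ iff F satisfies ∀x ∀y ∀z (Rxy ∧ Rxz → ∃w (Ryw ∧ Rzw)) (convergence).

The condition is convergence. A defining modal formula is ◇□r → □◇r.

Yes, by ◇□r → □◇r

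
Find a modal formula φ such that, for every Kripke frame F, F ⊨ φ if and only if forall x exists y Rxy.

□q → ◇q

This is seriality; the standard corresponding axiom is D: □q → ◇q.
Suppose □q→◇q is valid. At any x set V(q)=W. Then □q at x, so ◇q at x, so x has a successor.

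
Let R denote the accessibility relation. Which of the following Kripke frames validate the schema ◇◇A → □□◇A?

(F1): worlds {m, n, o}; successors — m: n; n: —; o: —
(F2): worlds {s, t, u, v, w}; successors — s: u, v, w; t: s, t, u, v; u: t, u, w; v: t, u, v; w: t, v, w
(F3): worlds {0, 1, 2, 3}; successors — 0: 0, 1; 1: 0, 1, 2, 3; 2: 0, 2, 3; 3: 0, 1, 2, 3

(F1)

This is the axiom for a generalized confluence (Geach) condition; its first-order frame correspondent is ∀x ∀y ∀z ((xR²y ∧ xR²z) → ∃w (y = w ∧ zRw)).
(F1): satisfies the condition.
(F2): fails — sR²u, sR²w but no w* with u=w* and wRw*.
(F3): fails — 0R²1, 0R²2 but no w with 1=w and 2Rw.
Valid on: (F1).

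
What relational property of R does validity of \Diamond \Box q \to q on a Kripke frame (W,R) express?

This schema is equivalent to the B axiom q → □◇q.
It corresponds to symmetry: \forall x \forall y (Rxy \to Ryx).

symmetry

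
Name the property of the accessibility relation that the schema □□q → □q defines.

density

Suppose □□q→□q is valid. Take Rxy and set V(q)={w : xR²w}. Then □□q at x, so □q at x, so q at y, i.e. ∃z(Rxz∧Rzy).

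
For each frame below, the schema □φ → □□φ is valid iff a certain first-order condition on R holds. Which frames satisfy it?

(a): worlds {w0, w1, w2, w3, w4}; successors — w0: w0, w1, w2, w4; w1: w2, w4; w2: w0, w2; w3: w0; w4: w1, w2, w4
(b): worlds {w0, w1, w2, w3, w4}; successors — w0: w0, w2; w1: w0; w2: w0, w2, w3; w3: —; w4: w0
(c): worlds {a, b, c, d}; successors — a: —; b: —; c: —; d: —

The schema corresponds to transitivity: ∀x ∀y ∀z (Rxy ∧ Ryz → Rxz).
(a): fails — Rw1w2 and Rw2w0 but not Rw1w0.
(b): fails — Rw1w0 and Rw0w2 but not Rw1w2.
(c): holds.
Valid on: (c).

(c)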